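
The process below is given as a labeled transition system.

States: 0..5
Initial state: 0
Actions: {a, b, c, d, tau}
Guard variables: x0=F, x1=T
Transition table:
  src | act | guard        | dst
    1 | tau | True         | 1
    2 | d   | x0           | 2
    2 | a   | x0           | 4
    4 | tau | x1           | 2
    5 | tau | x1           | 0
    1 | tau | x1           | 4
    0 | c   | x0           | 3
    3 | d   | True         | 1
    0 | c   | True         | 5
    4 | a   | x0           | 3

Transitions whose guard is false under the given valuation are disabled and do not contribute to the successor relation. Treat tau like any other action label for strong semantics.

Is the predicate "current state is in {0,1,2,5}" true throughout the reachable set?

Safe = {0,1,2,5}
R = {0,5}
  0: ✓
  5: ✓

Answer: INVARIANT HOLDS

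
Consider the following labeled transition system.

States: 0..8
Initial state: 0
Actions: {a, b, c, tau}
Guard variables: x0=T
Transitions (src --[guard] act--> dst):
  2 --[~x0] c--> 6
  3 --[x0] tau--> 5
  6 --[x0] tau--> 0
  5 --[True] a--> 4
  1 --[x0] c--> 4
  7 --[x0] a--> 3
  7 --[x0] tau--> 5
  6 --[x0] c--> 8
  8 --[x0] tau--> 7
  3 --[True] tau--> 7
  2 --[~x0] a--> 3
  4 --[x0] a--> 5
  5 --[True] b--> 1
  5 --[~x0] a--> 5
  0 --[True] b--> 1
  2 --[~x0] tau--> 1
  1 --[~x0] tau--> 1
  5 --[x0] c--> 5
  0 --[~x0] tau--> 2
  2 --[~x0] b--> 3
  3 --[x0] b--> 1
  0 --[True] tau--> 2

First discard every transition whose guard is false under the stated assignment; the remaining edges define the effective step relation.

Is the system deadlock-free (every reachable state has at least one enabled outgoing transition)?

Answer: DEADLOCK at state 2

Trace:
Reachable = {0,1,2,4,5}
  0: b→1  tau→2  [2 out]
  1: c→4  [1 out]
  2: ∅  [no exit]
  4: a→5  [1 out]
  5: a→4  b→1  c→5  [3 out]
Path to 2: tau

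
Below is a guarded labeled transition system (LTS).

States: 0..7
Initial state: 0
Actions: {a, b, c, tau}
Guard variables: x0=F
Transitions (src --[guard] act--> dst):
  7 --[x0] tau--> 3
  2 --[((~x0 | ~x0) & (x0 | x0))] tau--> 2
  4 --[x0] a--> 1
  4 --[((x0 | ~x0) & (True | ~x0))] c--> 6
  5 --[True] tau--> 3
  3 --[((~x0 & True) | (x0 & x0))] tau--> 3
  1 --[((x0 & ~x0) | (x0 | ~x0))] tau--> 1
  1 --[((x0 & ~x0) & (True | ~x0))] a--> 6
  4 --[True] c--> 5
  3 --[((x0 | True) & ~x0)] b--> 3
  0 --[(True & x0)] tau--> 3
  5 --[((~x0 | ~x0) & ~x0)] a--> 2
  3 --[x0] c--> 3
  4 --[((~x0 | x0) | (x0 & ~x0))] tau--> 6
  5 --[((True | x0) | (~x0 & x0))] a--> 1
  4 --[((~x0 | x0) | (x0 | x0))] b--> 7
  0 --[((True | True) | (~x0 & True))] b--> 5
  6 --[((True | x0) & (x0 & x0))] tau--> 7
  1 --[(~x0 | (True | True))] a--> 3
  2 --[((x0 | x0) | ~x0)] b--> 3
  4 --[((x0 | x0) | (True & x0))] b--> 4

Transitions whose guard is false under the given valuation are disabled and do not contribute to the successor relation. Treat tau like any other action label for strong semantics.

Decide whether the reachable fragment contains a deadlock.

Answer: DEADLOCK-FREE

Analysis:
Reachable = {0,1,2,3,5}
  0: b→5  [1 out]
  1: a→3  tau→1  [2 out]
  2: b→3  [1 out]
  3: b→3  tau→3  [2 out]
  5: a→1  a→2  tau→3  [3 out]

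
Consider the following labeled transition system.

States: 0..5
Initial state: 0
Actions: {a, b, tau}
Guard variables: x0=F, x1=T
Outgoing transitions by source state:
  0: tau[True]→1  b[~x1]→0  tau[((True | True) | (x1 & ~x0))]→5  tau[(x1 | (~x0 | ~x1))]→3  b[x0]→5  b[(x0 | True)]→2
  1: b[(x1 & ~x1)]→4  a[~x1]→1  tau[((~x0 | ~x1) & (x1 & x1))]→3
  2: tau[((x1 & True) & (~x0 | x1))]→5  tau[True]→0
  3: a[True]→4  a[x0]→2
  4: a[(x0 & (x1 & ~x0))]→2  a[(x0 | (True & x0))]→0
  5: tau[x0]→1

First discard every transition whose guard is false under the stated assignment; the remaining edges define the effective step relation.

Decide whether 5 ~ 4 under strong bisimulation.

Bisimulation quotient by refinement:
  round 0: {{0,1,2,3,4,5}}
  round 1: {{0},{1,2},{3},{4,5}}
  round 2: {{0},{1},{2},{3},{4,5}}
stable after 3 split(s): 5 block(s)
[5]={4,5}  [4]={4,5}

Answer: BISIMILAR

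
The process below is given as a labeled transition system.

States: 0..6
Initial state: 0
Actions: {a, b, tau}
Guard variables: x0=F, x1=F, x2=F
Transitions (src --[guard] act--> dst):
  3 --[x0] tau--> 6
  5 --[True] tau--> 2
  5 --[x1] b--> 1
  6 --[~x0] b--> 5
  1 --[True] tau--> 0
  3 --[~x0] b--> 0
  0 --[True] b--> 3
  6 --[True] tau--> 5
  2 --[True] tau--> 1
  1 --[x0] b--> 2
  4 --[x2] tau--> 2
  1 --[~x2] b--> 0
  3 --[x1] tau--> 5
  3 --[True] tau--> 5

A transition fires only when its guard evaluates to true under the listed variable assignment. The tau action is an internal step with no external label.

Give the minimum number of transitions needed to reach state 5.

Breadth-first toward 5:
  depth 0: {0}
  depth 1: {3}
  depth 2: {5}
first hit 5 at d=2 via b·tau

Answer: 2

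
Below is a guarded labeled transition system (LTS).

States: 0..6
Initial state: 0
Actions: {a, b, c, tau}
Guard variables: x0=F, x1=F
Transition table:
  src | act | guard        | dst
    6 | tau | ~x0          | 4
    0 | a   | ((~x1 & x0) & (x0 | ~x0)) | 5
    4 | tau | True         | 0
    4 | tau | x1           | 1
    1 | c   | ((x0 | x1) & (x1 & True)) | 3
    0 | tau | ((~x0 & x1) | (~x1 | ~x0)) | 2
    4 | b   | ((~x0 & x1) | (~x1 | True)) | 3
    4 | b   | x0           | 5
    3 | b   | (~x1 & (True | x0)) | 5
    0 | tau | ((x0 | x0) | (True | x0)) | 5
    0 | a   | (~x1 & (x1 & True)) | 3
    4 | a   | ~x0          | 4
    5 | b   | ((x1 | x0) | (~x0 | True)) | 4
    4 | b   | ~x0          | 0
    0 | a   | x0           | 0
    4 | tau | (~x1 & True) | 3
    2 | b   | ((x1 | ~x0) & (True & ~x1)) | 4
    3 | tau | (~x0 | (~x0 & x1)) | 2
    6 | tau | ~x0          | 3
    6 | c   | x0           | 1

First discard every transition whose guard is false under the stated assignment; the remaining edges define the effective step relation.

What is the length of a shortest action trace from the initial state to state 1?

Layered search for 1:
  L0 = {0}
  L1 = {2,5}
  L2 = {4}
  L3 = {3}
1 never appears.

Answer: UNREACHABLE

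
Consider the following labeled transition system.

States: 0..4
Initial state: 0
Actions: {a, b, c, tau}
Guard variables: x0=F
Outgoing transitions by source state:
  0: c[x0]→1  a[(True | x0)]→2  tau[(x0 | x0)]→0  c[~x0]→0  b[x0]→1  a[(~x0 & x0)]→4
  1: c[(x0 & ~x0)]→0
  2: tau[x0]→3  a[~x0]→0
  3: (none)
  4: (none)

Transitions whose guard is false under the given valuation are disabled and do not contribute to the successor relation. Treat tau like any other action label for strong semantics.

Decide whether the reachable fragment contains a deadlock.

Answer: DEADLOCK-FREE

Analysis:
Reach set: {0,2}
  0: a→2  c→0  [deg 2]
  2: a→0  [deg 1]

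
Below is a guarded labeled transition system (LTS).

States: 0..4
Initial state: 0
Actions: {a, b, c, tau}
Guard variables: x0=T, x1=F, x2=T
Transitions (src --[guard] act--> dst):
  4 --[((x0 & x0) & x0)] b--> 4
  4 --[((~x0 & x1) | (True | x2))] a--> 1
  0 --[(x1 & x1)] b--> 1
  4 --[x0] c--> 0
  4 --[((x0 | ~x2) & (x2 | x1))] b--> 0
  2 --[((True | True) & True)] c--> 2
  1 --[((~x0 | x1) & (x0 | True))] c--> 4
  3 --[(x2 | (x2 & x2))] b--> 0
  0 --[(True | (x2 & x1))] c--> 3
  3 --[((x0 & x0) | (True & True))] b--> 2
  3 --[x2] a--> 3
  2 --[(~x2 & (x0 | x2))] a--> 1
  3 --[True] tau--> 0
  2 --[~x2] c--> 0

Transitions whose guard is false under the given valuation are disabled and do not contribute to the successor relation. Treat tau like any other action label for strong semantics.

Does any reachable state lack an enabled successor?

Reachable = {0,2,3}
  0: c→3  [1 out]
  2: c→2  [1 out]
  3: a→3  b→0  b→2  tau→0  [4 out]

Answer: DEADLOCK-FREE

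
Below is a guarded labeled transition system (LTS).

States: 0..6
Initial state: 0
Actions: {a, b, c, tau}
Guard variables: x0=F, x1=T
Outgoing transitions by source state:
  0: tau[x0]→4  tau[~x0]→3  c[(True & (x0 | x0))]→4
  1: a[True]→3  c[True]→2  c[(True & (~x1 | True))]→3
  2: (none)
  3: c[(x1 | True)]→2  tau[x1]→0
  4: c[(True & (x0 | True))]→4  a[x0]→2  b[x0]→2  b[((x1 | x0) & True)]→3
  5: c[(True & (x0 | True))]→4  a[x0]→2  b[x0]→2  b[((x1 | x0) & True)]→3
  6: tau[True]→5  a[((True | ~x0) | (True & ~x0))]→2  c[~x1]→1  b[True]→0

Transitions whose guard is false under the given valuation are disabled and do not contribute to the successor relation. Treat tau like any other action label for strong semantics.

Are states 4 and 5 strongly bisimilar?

Compute ~ classes (split until stable):
  π0 = {{0,1,2,3,4,5,6}}
  π1 = {{0},{1},{2},{3},{4,5},{6}}
Fixed point at round 2; 6 class(es).
class of 4: {4,5}; class of 5: {4,5}

Answer: BISIMILAR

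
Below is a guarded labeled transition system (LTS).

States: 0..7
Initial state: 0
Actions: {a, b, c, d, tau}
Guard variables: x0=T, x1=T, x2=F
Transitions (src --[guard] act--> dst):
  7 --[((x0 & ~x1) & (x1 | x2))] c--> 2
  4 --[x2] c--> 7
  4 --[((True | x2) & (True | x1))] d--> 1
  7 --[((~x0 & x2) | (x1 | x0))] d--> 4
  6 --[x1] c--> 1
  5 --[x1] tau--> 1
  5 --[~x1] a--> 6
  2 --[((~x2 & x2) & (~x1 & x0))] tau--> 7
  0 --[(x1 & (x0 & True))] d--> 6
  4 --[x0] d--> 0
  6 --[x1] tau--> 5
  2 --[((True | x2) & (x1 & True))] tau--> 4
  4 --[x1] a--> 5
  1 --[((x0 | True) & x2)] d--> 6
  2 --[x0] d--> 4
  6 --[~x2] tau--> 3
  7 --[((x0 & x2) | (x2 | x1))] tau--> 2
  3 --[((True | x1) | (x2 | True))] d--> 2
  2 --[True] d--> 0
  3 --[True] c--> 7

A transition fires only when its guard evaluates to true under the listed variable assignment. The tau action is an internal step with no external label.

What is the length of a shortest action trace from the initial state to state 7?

Answer: 3

Analysis:
BFS to 7:
  L0 = {0}
  L1 = {6}
  L2 = {1,3,5}
  L3 = {2,7}
first hit 7 at d=3 via d·tau·c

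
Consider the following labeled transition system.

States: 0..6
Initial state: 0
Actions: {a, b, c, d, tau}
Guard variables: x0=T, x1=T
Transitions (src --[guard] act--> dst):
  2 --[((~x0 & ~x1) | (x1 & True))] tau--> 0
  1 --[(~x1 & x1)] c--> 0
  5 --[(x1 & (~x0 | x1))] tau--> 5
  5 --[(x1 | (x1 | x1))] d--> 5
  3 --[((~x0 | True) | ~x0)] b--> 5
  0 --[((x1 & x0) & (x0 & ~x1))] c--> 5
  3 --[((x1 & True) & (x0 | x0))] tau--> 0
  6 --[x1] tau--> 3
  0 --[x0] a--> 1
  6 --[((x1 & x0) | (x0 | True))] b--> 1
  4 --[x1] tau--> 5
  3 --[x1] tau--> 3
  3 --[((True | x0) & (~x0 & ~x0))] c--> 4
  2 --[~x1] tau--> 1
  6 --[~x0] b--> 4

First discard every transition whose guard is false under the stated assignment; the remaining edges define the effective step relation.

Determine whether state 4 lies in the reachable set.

Answer: UNREACHABLE

Analysis:
10 transition(s) survive guard evaluation.
Layer 0: {0}
Layer 1: {1}  total {0,1}
Reach set: {0,1}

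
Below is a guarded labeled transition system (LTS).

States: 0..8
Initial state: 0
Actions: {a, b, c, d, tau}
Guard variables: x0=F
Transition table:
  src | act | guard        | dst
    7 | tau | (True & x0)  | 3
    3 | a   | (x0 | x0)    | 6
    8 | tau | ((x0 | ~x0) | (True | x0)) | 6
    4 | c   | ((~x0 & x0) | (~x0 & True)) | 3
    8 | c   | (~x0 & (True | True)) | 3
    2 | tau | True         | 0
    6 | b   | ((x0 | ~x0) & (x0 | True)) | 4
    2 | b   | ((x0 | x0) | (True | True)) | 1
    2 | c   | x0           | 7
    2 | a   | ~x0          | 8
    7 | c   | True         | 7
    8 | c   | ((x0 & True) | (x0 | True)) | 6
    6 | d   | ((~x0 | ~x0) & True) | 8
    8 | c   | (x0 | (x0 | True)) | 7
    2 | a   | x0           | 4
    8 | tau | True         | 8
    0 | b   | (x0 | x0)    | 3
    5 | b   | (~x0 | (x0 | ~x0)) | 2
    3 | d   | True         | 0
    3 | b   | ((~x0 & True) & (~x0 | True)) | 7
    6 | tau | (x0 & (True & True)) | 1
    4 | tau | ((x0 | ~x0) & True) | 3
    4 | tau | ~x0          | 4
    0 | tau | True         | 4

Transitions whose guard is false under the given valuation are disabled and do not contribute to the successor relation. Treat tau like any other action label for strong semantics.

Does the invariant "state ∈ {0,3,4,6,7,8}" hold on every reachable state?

Answer: INVARIANT HOLDS

Trace:
Safe = {0,3,4,6,7,8}
R = {0,3,4,7}
  0: safe
  3: safe
  4: safe
  7: safe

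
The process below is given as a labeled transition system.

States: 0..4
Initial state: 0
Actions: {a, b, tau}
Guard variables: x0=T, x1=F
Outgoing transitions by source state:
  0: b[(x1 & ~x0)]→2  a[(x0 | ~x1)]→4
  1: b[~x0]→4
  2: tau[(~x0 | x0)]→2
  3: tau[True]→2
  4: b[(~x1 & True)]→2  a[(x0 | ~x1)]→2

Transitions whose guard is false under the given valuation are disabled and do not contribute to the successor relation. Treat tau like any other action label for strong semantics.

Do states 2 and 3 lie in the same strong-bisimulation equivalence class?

Answer: BISIMILAR

Working:
Refine partition for ~:
  P[0] = {{0,1,2,3,4}}
  P[1] = {{0},{1},{2,3},{4}}
4 equivalence class(es) (converged in 2)
2∈{2,3}, 3∈{2,3}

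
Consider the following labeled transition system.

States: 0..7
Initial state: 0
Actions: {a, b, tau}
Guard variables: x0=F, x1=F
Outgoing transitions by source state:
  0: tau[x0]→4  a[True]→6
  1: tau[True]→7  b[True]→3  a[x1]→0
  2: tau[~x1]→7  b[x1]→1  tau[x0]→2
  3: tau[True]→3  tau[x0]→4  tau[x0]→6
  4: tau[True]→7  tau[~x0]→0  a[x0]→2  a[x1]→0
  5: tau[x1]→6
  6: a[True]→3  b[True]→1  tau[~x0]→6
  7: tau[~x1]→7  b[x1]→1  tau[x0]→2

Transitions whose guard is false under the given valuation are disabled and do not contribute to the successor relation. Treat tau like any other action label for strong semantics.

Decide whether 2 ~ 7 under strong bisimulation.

Answer: BISIMILAR

Working:
Refine partition for ~:
  π0 = {{0,1,2,3,4,5,6,7}}
  π1 = {{0},{1},{2,3,4,7},{5},{6}}
  π2 = {{0},{1},{2,3,7},{4},{5},{6}}
6 equivalence class(es) (converged in 3)
2∈{2,3,7}, 7∈{2,3,7}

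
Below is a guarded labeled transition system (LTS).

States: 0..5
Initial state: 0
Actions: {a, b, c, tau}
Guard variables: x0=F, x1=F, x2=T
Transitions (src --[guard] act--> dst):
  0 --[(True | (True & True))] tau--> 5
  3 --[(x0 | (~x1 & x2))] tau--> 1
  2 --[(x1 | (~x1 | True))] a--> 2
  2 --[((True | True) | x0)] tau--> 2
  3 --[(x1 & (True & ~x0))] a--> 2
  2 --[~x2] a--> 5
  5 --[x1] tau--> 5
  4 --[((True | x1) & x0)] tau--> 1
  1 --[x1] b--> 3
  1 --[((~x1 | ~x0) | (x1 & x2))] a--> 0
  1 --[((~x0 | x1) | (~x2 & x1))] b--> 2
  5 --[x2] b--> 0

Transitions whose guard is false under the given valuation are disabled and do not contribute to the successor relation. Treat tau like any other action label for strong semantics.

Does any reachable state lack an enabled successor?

R = {0,5}
  0: tau→5  [1 out]
  5: b→0  [1 out]

Answer: DEADLOCK-FREE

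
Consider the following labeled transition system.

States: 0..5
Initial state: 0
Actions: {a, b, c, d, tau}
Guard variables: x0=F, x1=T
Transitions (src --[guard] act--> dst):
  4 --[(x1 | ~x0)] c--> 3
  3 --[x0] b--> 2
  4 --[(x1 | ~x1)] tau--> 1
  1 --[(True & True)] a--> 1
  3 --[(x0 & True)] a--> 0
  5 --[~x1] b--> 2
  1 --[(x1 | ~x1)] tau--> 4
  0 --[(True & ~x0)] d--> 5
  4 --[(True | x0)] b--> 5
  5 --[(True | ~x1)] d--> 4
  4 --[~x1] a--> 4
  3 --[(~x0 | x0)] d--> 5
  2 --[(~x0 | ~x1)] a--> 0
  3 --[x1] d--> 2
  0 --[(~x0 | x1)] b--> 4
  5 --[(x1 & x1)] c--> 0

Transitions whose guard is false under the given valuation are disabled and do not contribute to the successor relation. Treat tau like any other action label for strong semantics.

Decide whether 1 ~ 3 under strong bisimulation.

Compute ~ classes (split until stable):
  P[0] = {{0,1,2,3,4,5}}
  P[1] = {{0},{1},{2},{3},{4},{5}}
stable after 2 split(s): 6 block(s)
class of 1: {1}; class of 3: {3}

Answer: NOT BISIMILAR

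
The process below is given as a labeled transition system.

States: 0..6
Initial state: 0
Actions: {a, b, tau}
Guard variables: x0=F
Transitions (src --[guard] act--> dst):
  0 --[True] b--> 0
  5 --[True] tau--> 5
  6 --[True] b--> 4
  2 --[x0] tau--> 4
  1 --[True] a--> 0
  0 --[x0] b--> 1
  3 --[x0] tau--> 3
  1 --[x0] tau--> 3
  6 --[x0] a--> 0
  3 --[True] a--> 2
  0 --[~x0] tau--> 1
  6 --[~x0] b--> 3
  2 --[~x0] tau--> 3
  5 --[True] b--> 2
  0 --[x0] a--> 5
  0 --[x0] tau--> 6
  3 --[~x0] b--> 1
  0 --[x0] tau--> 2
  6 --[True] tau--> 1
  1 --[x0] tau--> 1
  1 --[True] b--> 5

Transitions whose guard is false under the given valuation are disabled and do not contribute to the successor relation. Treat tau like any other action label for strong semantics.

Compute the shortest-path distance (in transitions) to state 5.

BFS to 5:
  L0 = {0}
  L1 = {1}
  L2 = {5}
first hit 5 at d=2 via tau·b

Answer: 2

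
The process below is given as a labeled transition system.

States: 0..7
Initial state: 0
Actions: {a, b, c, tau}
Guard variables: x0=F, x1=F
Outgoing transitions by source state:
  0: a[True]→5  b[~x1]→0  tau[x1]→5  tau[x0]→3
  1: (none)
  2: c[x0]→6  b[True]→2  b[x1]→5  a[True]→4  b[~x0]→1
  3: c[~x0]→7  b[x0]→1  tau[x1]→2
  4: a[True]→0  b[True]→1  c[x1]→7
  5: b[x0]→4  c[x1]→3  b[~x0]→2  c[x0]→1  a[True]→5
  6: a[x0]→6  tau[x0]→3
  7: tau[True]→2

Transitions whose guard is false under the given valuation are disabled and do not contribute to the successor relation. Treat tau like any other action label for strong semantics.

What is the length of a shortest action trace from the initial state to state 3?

BFS to 3:
  Layer 0: {0}
  Layer 1: {5}
  Layer 2: {2}
  Layer 3: {1,4}
3 never appears.

Answer: UNREACHABLE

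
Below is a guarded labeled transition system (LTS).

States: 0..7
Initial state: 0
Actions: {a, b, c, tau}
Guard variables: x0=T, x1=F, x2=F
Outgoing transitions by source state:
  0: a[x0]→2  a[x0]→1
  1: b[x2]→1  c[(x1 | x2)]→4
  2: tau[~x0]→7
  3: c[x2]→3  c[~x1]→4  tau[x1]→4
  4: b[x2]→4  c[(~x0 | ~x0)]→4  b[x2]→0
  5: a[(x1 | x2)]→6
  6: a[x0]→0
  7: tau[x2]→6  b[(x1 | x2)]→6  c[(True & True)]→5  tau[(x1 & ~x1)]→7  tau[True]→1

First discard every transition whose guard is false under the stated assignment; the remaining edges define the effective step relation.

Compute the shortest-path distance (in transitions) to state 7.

Answer: UNREACHABLE

Analysis:
BFS to 7:
  Layer 0: {0}
  Layer 1: {1,2}
7 never appears.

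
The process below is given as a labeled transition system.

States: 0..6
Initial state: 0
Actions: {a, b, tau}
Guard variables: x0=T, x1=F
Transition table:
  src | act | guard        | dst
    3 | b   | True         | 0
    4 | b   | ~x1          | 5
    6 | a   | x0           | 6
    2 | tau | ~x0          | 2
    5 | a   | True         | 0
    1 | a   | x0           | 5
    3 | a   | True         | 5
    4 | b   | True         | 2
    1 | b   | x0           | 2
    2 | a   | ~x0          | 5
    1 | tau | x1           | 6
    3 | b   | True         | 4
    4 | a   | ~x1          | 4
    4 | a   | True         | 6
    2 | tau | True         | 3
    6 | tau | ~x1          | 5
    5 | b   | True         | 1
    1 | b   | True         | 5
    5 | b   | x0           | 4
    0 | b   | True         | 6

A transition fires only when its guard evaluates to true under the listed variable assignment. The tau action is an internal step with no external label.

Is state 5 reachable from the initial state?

Answer: REACHABLE

Working:
17 transition(s) survive guard evaluation.
depth 0: {0}
depth 1: {6}  total {0,6}
depth 2: {5}  total {0,5,6}
depth 3: {1,4}  total {0,1,4,5,6}
depth 4: {2}  total {0,1,2,4,5,6}
depth 5: {3}  total {0,1,2,3,4,5,6}
Reach set: {0,1,2,3,4,5,6}
Path to 5: b·tau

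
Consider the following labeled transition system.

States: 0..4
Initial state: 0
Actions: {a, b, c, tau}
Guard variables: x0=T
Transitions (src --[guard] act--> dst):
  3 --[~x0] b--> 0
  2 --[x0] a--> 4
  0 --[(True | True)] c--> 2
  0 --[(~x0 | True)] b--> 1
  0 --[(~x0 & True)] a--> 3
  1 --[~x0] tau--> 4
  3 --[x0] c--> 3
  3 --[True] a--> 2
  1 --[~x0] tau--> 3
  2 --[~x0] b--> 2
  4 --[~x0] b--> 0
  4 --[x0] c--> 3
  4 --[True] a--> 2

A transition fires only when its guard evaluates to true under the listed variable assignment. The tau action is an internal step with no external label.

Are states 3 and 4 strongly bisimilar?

Answer: BISIMILAR

Working:
Refine partition for ~:
  P[0] = {{0,1,2,3,4}}
  P[1] = {{0},{1},{2},{3,4}}
stable after 2 split(s): 4 block(s)
[3]={3,4}  [4]={3,4}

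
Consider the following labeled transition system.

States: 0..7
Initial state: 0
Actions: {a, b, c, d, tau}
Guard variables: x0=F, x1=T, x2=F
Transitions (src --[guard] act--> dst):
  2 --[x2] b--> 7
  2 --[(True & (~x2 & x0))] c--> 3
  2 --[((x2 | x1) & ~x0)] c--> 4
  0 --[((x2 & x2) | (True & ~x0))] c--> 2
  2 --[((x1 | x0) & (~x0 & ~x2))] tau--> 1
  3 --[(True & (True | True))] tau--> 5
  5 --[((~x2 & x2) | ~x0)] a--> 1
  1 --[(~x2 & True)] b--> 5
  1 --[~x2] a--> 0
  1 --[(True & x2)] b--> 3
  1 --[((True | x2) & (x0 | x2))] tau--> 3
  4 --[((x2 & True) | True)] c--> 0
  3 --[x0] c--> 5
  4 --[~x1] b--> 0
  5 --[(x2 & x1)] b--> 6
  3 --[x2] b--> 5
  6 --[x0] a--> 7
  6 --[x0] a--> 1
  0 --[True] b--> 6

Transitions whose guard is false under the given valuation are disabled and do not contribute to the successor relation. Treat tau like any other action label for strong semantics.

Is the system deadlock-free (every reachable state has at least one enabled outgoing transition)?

Answer: DEADLOCK at state 6

Working:
Reachable = {0,1,2,4,5,6}
  0: b→6  c→2  [2 out]
  1: a→0  b→5  [2 out]
  2: c→4  tau→1  [2 out]
  4: c→0  [1 out]
  5: a→1  [1 out]
  6: ∅  [no exit]
witness 6: b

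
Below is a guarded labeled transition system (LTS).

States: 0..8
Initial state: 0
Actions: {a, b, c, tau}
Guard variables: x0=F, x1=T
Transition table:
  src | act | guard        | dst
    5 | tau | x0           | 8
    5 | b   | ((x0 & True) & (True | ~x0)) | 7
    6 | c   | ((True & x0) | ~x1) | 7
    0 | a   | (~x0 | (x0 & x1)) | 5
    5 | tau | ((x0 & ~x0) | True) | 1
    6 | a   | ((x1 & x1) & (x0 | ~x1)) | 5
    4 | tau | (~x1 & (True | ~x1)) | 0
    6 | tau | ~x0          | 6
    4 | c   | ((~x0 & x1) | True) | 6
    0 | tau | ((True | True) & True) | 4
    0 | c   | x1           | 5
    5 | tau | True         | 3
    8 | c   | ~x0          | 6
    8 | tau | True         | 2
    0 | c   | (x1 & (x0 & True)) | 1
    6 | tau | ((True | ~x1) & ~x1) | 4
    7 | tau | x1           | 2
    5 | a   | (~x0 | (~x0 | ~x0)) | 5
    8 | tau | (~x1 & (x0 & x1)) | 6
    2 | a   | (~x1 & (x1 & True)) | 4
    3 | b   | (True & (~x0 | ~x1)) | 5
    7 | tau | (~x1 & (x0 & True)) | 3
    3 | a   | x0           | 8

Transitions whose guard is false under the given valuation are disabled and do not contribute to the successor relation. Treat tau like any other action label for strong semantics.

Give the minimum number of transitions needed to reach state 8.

BFS to 8:
  L0 = {0}
  L1 = {4,5}
  L2 = {1,3,6}
8 never appears.

Answer: UNREACHABLE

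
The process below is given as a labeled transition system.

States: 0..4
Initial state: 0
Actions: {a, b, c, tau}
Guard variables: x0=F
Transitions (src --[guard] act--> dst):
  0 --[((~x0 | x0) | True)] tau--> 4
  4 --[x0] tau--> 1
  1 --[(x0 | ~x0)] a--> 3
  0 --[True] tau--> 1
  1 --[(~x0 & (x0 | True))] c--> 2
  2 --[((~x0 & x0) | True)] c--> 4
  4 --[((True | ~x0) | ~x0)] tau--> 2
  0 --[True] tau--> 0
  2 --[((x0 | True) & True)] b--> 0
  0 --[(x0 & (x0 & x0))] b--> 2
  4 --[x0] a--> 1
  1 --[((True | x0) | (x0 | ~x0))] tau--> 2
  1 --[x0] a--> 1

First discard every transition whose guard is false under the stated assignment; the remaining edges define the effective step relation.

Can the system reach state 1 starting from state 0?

Guard filter leaves 9 enabled edge(s).
depth 0: {0}
depth 1: {1,4}  now seen {0,1,4}
depth 2: {2,3}  now seen {0,1,2,3,4}
Reachable = {0,1,2,3,4}
trace reaching 1: tau

Answer: REACHABLE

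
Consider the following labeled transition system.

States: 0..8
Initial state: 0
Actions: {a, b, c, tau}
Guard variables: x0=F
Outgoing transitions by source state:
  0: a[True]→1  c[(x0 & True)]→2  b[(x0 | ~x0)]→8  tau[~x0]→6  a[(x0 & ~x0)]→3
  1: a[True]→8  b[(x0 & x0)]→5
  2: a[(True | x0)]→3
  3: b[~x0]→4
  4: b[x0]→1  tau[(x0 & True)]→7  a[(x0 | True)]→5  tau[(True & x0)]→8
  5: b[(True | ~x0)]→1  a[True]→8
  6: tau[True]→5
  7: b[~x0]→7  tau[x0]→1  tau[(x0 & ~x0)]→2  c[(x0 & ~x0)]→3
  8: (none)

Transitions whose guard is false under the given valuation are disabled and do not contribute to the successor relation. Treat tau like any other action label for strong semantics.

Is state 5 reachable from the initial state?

Answer: REACHABLE

Working:
After dropping false guards: 11 live edges.
L0 = {0}
L1 = {1,6,8}  cumulative {0,1,6,8}
L2 = {5}  cumulative {0,1,5,6,8}
R = {0,1,5,6,8}
Path to 5: tau·tau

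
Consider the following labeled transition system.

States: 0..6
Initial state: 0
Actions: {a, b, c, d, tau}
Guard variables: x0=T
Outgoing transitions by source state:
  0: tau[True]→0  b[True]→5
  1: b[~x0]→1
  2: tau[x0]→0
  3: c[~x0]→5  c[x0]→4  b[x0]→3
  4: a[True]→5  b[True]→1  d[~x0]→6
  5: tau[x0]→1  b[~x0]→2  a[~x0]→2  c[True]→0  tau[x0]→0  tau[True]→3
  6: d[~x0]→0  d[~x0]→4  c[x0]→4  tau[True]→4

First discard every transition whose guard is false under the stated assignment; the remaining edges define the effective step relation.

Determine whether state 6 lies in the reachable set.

Answer: UNREACHABLE

Analysis:
After dropping false guards: 13 live edges.
depth 0: {0}
depth 1: {5}  total {0,5}
depth 2: {1,3}  total {0,1,3,5}
depth 3: {4}  total {0,1,3,4,5}
Reachable = {0,1,3,4,5}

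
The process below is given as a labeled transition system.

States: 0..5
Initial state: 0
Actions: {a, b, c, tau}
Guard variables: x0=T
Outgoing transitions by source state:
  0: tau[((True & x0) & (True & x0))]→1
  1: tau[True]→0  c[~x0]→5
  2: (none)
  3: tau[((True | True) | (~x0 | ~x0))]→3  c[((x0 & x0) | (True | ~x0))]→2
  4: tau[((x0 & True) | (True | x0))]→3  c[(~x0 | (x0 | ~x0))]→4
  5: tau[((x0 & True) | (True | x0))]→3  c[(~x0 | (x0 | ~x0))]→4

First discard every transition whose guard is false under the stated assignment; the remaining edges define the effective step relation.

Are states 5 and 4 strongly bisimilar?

Refine partition for ~:
  π0 = {{0,1,2,3,4,5}}
  π1 = {{0,1},{2},{3,4,5}}
  π2 = {{0,1},{2},{3},{4,5}}
stable after 3 split(s): 4 block(s)
5∈{4,5}, 4∈{4,5}

Answer: BISIMILAR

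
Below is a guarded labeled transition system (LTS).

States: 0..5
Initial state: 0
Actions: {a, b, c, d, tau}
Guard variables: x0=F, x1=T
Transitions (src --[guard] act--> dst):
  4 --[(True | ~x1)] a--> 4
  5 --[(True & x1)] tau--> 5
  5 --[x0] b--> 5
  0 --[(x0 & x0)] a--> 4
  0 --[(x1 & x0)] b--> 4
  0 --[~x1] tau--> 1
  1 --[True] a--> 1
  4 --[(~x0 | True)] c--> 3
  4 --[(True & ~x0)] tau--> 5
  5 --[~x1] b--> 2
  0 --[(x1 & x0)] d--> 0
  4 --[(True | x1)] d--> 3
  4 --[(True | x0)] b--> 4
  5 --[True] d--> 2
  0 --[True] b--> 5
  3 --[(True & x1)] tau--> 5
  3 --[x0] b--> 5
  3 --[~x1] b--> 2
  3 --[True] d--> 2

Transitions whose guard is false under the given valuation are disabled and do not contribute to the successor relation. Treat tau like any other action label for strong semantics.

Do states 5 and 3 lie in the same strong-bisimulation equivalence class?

Answer: BISIMILAR

Working:
Compute ~ classes (split until stable):
  P[0] = {{0,1,2,3,4,5}}
  P[1] = {{0},{1},{2},{3,5},{4}}
5 equivalence class(es) (converged in 2)
[5]={3,5}  [3]={3,5}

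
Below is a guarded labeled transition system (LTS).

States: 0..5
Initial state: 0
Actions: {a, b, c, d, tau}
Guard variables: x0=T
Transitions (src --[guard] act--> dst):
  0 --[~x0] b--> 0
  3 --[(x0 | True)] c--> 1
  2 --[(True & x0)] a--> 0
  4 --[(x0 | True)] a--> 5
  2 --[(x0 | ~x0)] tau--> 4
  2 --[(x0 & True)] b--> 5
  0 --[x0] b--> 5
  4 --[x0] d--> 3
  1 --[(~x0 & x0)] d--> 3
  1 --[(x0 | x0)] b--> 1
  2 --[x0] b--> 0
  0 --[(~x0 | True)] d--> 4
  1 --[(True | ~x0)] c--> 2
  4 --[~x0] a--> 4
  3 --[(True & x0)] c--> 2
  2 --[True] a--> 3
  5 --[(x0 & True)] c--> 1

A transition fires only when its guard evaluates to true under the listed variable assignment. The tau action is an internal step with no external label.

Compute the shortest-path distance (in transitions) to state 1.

Layered search for 1:
  L0 = {0}
  L1 = {4,5}
  L2 = {1,3}
1 enters at depth 2; path b·c

Answer: 2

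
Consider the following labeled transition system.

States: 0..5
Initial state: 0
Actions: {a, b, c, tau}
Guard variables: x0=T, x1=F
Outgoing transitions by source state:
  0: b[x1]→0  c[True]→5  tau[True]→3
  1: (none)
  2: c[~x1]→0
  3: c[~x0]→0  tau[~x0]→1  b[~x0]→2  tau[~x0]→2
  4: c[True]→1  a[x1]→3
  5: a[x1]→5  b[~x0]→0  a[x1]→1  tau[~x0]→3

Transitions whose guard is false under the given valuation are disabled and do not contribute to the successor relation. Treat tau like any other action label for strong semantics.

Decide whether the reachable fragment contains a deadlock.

Reachable = {0,3,5}
  0: c→5  tau→3  [2 exit(s)]
  3: ∅  [no exit]
  5: ∅  [no exit]
trace reaching 3: tau

Answer: DEADLOCK at state 3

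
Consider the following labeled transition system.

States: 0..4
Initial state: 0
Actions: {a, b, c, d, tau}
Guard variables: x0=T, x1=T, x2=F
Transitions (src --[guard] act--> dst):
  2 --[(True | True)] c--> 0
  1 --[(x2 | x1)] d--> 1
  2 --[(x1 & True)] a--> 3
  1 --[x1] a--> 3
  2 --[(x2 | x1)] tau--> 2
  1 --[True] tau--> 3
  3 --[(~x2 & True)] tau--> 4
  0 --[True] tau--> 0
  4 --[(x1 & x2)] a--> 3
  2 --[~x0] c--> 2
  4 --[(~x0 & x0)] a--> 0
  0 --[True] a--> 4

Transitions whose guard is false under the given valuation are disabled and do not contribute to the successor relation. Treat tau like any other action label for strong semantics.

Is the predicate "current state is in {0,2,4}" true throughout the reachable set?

Answer: INVARIANT HOLDS

Working:
Safe = {0,2,4}
Reach set: {0,4}
  0: safe
  4: safe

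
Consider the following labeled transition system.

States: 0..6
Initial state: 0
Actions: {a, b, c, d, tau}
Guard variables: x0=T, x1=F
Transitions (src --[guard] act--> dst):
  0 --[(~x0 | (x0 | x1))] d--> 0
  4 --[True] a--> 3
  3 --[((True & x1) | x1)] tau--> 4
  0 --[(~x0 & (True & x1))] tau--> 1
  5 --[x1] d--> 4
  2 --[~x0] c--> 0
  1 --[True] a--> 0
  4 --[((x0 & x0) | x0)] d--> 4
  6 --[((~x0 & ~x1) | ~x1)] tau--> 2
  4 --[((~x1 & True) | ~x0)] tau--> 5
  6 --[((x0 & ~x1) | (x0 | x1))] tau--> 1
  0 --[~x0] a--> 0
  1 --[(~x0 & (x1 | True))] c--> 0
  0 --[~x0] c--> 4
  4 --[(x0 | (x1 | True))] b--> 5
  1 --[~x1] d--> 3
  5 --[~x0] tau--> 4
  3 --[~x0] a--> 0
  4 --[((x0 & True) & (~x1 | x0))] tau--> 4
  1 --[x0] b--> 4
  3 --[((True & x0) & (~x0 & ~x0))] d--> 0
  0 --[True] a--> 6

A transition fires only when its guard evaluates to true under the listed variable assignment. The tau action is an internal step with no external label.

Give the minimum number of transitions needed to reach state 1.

BFS to 1:
  Layer 0: {0}
  Layer 1: {6}
  Layer 2: {1,2}
first hit 1 at d=2 via a·tau

Answer: 2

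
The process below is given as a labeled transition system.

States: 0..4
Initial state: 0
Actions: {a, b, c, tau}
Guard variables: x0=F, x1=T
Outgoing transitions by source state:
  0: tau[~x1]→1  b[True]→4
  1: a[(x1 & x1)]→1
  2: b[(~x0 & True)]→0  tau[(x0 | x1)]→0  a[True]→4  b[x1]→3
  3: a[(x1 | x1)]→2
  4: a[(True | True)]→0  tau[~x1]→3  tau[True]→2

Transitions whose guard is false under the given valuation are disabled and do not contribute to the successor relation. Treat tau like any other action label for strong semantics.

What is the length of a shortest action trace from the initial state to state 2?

Breadth-first toward 2:
  depth 0: {0}
  depth 1: {4}
  depth 2: {2}
first hit 2 at d=2 via b·tau

Answer: 2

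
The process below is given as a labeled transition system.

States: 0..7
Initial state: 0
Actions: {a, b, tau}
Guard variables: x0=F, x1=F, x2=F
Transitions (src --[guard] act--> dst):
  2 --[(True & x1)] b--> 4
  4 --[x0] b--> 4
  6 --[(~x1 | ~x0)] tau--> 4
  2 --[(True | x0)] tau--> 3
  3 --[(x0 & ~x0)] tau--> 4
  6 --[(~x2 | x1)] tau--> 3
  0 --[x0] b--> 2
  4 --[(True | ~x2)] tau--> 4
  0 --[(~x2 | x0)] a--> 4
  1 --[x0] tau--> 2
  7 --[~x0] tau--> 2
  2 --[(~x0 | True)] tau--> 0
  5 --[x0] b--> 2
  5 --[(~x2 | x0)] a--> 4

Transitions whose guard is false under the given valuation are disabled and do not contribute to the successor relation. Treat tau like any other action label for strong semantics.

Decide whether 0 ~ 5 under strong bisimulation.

Bisimulation quotient by refinement:
  π0 = {{0,1,2,3,4,5,6,7}}
  π1 = {{0,5},{1,3},{2,4,6,7}}
  π2 = {{0,5},{1,3},{2},{4,7},{6}}
  π3 = {{0,5},{1,3},{2},{4},{6},{7}}
6 equivalence class(es) (converged in 4)
class of 0: {0,5}; class of 5: {0,5}

Answer: BISIMILAR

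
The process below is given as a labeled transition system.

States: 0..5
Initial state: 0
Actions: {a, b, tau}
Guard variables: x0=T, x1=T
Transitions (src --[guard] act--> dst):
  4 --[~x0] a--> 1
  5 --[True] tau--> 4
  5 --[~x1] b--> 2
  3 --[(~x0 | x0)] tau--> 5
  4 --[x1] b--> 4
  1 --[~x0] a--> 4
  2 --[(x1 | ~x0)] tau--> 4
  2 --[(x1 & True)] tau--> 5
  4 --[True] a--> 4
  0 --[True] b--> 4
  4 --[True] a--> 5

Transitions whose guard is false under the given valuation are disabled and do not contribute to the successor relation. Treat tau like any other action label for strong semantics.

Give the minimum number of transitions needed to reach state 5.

Answer: 2

Working:
BFS to 5:
  Layer 0: {0}
  Layer 1: {4}
  Layer 2: {5}
depth(5)=2, e.g. b·a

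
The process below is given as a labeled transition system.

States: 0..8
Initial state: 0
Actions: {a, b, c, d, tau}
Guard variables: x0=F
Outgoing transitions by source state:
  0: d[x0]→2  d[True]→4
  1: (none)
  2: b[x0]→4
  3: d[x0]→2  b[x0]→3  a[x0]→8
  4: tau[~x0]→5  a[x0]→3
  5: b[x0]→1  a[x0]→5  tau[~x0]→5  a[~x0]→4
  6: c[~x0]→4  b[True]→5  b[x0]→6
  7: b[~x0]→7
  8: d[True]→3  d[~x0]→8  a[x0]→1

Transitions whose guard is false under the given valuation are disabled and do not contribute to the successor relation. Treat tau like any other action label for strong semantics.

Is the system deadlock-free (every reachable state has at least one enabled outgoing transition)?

Reach set: {0,4,5}
  0: d→4  [1 out]
  4: tau→5  [1 out]
  5: a→4  tau→5  [2 out]

Answer: DEADLOCK-FREE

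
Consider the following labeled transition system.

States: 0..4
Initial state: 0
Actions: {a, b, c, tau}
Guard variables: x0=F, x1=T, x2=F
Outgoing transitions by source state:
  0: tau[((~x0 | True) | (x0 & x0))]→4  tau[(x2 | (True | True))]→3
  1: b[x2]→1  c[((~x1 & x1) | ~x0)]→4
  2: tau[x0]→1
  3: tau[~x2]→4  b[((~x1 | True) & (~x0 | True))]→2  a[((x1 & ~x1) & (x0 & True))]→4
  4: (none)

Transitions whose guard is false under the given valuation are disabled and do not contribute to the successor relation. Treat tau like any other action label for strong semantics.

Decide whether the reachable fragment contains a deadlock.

R = {0,2,3,4}
  0: tau→3  tau→4  [deg 2]
  2: ∅  [deadlock]
  3: b→2  tau→4  [deg 2]
  4: ∅  [deadlock]
witness 2: tau·b

Answer: DEADLOCK at state 2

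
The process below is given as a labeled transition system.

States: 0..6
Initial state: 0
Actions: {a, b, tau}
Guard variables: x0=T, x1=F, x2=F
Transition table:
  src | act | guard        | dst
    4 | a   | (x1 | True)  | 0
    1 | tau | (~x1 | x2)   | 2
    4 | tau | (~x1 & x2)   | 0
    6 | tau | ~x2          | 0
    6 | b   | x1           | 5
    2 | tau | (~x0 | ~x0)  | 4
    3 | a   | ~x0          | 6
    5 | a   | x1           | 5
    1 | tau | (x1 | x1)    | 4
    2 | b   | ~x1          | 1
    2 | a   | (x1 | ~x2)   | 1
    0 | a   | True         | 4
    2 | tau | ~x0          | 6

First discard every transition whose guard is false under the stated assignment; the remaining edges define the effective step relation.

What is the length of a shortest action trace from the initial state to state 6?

Breadth-first toward 6:
  L0 = {0}
  L1 = {4}
6 never appears.

Answer: UNREACHABLE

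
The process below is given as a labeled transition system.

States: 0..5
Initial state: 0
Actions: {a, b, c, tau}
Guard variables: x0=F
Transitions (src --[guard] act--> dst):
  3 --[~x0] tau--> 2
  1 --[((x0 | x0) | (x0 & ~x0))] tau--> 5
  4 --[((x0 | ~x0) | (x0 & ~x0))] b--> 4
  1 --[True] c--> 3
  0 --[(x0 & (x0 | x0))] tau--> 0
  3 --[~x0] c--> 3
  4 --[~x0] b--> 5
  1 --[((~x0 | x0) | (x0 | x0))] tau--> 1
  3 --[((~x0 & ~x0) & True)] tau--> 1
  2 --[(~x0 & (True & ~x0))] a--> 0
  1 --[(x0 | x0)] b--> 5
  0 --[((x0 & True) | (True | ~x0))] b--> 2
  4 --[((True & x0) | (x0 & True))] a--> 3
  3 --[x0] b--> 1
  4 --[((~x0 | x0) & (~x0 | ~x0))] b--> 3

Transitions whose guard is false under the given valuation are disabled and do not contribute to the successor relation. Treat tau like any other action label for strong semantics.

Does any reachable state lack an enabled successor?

Answer: DEADLOCK-FREE

Trace:
Reach set: {0,2}
  0: b→2  [1 exit(s)]
  2: a→0  [1 exit(s)]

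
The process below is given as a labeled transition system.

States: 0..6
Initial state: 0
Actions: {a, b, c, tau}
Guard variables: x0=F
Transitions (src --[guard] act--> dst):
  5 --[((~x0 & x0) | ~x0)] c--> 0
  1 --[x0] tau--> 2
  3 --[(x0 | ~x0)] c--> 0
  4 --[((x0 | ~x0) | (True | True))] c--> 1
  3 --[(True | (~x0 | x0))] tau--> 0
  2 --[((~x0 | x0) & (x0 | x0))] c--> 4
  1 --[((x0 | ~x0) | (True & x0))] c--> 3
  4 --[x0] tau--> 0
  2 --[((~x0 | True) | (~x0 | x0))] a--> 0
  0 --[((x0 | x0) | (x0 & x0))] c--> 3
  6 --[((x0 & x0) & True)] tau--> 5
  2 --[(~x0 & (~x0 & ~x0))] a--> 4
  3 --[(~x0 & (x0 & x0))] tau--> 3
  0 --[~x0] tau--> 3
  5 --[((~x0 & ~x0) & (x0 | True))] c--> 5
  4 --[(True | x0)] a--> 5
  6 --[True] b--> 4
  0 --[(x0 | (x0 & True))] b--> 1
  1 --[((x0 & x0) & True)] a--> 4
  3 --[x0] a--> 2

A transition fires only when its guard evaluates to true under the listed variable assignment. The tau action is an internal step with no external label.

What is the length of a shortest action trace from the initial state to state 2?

Answer: UNREACHABLE

Working:
Layered search for 2:
  depth 0: {0}
  depth 1: {3}
2 never appears.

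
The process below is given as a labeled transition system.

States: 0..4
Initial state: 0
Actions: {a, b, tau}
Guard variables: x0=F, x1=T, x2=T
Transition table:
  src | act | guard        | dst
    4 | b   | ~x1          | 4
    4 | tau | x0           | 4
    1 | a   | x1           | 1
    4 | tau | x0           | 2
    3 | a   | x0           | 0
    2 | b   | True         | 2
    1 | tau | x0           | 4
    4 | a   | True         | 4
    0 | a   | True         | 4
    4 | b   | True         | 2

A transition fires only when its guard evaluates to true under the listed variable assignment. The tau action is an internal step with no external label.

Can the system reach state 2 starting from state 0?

5 transition(s) survive guard evaluation.
Layer 0: {0}
Layer 1: {4}  now seen {0,4}
Layer 2: {2}  now seen {0,2,4}
Reachable = {0,2,4}
trace reaching 2: a·b

Answer: REACHABLE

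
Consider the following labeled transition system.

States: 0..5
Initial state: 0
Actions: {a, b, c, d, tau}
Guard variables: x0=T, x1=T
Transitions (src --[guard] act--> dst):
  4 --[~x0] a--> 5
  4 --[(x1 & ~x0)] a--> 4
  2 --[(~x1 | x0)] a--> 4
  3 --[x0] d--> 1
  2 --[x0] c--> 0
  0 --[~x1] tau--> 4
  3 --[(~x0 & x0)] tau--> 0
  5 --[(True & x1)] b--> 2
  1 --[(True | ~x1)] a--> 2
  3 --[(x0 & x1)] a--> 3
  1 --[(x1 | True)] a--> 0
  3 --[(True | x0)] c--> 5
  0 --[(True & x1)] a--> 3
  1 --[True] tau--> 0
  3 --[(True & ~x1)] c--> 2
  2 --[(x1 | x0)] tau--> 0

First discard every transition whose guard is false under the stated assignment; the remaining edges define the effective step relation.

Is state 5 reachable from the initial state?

Answer: REACHABLE

Working:
Guard filter leaves 11 enabled edge(s).
depth 0: {0}
depth 1: {3}  total {0,3}
depth 2: {1,5}  total {0,1,3,5}
depth 3: {2}  total {0,1,2,3,5}
depth 4: {4}  total {0,1,2,3,4,5}
Reachable = {0,1,2,3,4,5}
trace reaching 5: a·c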